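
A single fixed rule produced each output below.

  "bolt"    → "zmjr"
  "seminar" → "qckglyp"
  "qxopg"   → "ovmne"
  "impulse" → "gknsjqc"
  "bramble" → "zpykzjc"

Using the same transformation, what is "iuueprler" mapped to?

In each case the input is transformed by: shift every letter 2 places backward in the alphabet (wrapping around).
Applying that to "iuueprler" gives "gsscnpjcp".

gsscnpjcp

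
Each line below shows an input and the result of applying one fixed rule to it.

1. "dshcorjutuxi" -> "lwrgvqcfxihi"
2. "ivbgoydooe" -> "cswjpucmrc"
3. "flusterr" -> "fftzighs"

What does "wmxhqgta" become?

What's happening: shift every letter 12 places backward in the alphabet (wrapping around), then move the last 2 characters to the front (rotate right by 2).
"wmxhqgta" → "kalveuho" → "hokalveu".

hokalveu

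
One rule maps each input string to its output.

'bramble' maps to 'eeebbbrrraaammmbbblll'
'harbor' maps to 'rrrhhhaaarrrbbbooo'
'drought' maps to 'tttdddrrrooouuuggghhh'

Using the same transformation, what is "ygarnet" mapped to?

In each case the input is transformed by: repeat every character 3 times, then move the last 3 characters to the front (rotate right by 3).
"ygarnet" → "tttyyygggaaarrrnnneee".

tttyyygggaaarrrnnneee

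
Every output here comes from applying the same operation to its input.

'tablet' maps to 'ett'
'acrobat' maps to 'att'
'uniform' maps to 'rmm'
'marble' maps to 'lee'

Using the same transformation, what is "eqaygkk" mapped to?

kkk

What's happening: double every character, then keep only the last 3 characters.
On "eqaygkk": the first step gives "eeqqaayyggkkkk", and the second then gives "kkk".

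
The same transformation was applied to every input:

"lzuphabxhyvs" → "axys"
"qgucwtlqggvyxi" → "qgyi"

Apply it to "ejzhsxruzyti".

Each output is the input with this applied: keep every other character starting from the second (positions 2nd, 4th, 6th, ...), then keep only the last 4 characters.
On "ejzhsxruzyti": the first step gives "jhxuyi", and the second then gives "xuyi".

xuyi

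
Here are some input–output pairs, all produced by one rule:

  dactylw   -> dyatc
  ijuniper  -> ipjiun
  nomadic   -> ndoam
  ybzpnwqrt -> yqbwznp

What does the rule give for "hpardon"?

hdpra

The rule is to delete the last 2 characters, then take characters alternately from the front and the back (1st, last, 2nd, 2nd-last, ...).
On "hpardon" that produces "hdpra".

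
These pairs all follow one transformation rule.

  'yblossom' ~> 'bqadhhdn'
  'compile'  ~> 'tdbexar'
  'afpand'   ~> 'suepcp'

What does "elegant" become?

iatvpct

What's happening: shift every letter 11 places backward in the alphabet (wrapping around), then swap the first and last characters.
On "elegant": the first step gives "tatvpci", and the second then gives "iatvpct".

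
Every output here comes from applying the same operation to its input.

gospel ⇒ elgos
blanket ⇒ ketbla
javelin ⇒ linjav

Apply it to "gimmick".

Rule — move the first 3 characters to the end (rotate left by 3), then delete the first character.
For "gimmick", step one produces "mickgim"; step two turns that into "ickgim".

ickgim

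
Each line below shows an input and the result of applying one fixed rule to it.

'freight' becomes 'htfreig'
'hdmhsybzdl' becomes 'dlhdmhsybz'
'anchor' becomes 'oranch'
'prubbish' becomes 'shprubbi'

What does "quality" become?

What's happening: move the last 2 characters to the front (rotate right by 2).
Doing the same to "quality": "tyquali".

tyquali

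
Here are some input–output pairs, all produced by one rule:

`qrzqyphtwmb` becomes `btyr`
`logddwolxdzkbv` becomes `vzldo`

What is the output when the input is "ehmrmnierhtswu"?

utemh

Each output is the input with this applied: reverse the string, then keep one character in every 3, starting at position 1 (positions 1st, 4th, 7th, ...).
On "ehmrmnierhtswu": the first step gives "uwsthreinmrmhe", and the second then gives "utemh".
(Check on "qrzqyphtwmb": → "bmwthpyqzrq" → "btyr" ✓)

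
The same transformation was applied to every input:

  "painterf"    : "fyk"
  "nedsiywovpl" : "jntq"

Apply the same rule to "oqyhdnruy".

viz

Rule — shift every letter 5 places forward in the alphabet (wrapping around), then keep one character in every 3, starting at position 2 (positions 2nd, 5th, 8th, ...).
On "oqyhdnruy": the first step gives "tvdmiswzd", and the second then gives "viz".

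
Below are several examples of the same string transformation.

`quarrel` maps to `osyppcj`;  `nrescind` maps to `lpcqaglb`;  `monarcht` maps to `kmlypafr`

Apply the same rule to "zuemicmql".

Each output is the input with this applied: shift every letter 2 places backward in the alphabet (wrapping around).
So "zuemicmql" becomes "xsckgakoj".

xsckgakoj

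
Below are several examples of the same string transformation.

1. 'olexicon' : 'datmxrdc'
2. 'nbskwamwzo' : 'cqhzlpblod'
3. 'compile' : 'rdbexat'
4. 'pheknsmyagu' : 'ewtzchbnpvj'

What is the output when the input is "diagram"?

sxpvgpb

Looking at the pairs, the operation is to shift every letter 11 places backward in the alphabet (wrapping around).
So "diagram" becomes "sxpvgpb".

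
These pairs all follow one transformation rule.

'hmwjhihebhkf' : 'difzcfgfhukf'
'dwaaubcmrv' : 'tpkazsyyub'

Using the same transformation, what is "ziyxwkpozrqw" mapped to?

uopxmniuvwgx

The transformation: reverse the string, then shift every letter 2 places backward in the alphabet (wrapping around).
On "ziyxwkpozrqw": the first step gives "wqrzopkwxyiz", and the second then gives "uopxmniuvwgx".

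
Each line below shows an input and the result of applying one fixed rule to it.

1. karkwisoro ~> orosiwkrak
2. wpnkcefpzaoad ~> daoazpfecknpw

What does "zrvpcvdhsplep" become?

In each case the input is transformed by: reverse the string.
For "zrvpcvdhsplep" the result is "pelpshdvcpvrz".

pelpshdvcpvrz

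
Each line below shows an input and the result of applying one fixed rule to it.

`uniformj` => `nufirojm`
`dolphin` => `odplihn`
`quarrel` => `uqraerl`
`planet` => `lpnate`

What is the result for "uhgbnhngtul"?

Looking at the pairs, the operation is to swap each adjacent pair of characters (1↔2, 3↔4, ...).
On "uhgbnhngtul" that produces "hubghngnutl".

hubghngnutl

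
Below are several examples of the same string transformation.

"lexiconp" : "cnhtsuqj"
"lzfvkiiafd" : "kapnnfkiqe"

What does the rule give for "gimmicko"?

rrnhptln

Looking at the pairs, the operation is to shift every letter 5 places forward in the alphabet (wrapping around), then move the first 2 characters to the end (rotate left by 2).
Working it through for "gimmicko": intermediate "lnrrnhpt", final "rrnhptln".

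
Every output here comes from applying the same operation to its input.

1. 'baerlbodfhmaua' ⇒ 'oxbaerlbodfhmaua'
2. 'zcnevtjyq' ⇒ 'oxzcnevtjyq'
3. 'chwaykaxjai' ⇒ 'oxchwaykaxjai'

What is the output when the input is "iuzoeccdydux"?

What's happening: prepend "ox".
"iuzoeccdydux" → "oxiuzoeccdydux".

oxiuzoeccdydux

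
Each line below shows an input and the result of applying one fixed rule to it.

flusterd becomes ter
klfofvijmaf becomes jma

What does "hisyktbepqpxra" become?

What's happening: move the last character to the front, then keep only the last 3 characters.
Starting from "hisyktbepqpxra": after the first operation, "ahisyktbepqpxr"; after the second, "pxr".

pxr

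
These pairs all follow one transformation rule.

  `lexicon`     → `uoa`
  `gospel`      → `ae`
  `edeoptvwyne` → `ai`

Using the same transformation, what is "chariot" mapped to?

Each output is the input with this applied: shift every letter 12 places forward in the alphabet (wrapping around), then keep only the vowels.
"chariot" → "otmduaf" → "oua".

oua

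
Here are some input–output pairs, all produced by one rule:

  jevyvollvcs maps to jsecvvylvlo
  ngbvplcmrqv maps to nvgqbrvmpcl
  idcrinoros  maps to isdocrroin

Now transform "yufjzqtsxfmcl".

ylucfmjfzxqst

Looking at the pairs, the operation is to take characters alternately from the front and the back (1st, last, 2nd, 2nd-last, ...).
On "yufjzqtsxfmcl" that produces "ylucfmjfzxqst".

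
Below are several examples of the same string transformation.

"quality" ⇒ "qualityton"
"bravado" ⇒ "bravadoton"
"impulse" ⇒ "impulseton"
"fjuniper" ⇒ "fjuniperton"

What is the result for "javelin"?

javelinton

In each case the input is transformed by: append "ton".
"javelin" → "javelinton".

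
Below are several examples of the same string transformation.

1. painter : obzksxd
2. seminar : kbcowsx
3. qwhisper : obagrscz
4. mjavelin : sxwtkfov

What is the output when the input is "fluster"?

Rule — move the last 2 characters to the front (rotate right by 2), then shift every letter 10 places forward in the alphabet (wrapping around).
Starting from "fluster": after the first operation, "erflust"; after the second, "obpvecd".
(Check on "painter": → "erpaint" → "obzksxd" ✓)

obpvecd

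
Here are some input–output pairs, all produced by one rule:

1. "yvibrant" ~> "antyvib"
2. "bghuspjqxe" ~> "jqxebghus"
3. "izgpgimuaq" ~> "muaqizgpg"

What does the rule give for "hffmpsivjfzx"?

The rule is to swap the front and back halves of the string, then delete the first character.
For "hffmpsivjfzx", step one produces "ivjfzxhffmps"; step two turns that into "vjfzxhffmps".
(Check on "bghuspjqxe": → "pjqxebghus" → "jqxebghus" ✓)

vjfzxhffmps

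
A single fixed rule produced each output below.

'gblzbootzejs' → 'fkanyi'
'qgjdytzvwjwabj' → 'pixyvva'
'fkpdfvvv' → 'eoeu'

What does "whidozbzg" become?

vhnaf

Rule — keep every other character starting from the first (positions 1st, 3rd, 5th, ...), then shift every letter 1 place backward in the alphabet (wrapping around).
Working it through for "whidozbzg": intermediate "wiobg", final "vhnaf".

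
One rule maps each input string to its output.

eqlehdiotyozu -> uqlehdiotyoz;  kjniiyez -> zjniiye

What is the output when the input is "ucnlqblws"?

scnlqblw

Each output is the input with this applied: delete the first character, then move the last character to the front.
Doing the same to "ucnlqblws": "scnlqblw".
(Check on "kjniiyez": → "jniiyez" → "zjniiye" ✓)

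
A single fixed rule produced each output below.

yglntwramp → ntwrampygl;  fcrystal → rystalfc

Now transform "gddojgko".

dojgkogd

In each case the input is transformed by: swap the front and back halves of the string, then move the last 2 characters to the front (rotate right by 2).
Applying both steps to "gddojgko": "jgkogddo", then "dojgkogd".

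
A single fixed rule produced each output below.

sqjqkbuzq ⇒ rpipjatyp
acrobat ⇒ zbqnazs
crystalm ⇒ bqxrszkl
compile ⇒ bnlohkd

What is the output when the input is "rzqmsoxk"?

In each case the input is transformed by: shift every letter 1 place backward in the alphabet (wrapping around).
Applying that to "rzqmsoxk" gives "qyplrnwj".

qyplrnwj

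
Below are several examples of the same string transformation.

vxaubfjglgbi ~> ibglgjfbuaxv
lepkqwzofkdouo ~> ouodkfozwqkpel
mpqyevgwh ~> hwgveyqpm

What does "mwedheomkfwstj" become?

jtswfkmoehdewm

In each case the input is transformed by: reverse the string.
On "mwedheomkfwstj" that produces "jtswfkmoehdewm".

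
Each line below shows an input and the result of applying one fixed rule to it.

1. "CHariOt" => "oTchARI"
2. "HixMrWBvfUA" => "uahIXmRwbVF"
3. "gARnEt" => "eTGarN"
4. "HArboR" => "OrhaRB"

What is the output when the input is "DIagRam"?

The transformation: move the last 2 characters to the front (rotate right by 2), then flip the case of every letter.
"DIagRam" → "amDIagR" → "AMdiAGr".

AMdiAGr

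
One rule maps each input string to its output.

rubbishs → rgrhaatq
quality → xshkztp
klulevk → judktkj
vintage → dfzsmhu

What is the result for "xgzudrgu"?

What's happening: shift every letter 1 place backward in the alphabet (wrapping around), then reverse the string.
So "xgzudrgu" becomes "tfqctyfw".

tfqctyfw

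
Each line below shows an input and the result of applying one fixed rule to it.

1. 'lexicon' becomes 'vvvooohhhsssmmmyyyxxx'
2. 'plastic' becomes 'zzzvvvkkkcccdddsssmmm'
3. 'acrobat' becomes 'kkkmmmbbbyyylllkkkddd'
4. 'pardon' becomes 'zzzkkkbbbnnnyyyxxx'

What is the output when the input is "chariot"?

In each case the input is transformed by: shift every letter 10 places forward in the alphabet (wrapping around), then repeat every character 3 times.
Starting from "chariot": after the first operation, "mrkbsyd"; after the second, "mmmrrrkkkbbbsssyyyddd".
(Check on "pardon": → "zkbnyx" → "zzzkkkbbbnnnyyyxxx" ✓)

mmmrrrkkkbbbsssyyyddd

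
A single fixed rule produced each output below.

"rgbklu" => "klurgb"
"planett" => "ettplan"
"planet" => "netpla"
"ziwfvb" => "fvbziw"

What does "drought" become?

ghtdrou

Rule — move the last 3 characters to the front (rotate right by 3).
So "drought" becomes "ghtdrou".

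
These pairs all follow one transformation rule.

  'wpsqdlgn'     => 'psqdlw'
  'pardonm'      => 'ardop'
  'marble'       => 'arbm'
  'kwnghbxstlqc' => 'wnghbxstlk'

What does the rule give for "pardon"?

ardp

Looking at the pairs, the operation is to delete the last 2 characters, then move the first character to the end.
Applying both steps to "pardon": "pard", then "ardp".
(Check on "marble": → "marb" → "arbm" ✓)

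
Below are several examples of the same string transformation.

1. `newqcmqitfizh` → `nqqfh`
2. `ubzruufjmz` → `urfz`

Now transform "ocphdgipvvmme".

Rule — keep one character in every 3, starting at position 1 (positions 1st, 4th, 7th, ...).
"ocphdgipvvmme" → "ohive".

ohive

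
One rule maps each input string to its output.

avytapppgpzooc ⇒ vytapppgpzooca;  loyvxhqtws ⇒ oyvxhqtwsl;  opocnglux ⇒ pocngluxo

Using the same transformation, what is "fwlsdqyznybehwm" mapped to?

wlsdqyznybehwmf

In each case the input is transformed by: move the first character to the end.
For "fwlsdqyznybehwm" the result is "wlsdqyznybehwmf".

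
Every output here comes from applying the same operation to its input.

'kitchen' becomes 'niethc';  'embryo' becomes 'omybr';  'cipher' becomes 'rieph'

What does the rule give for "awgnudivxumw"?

The rule is to take characters alternately from the front and the back (1st, last, 2nd, 2nd-last, ...), then delete the first character.
Starting from "awgnudivxumw": after the first operation, "awwmgunxuvdi"; after the second, "wwmgunxuvdi".

wwmgunxuvdi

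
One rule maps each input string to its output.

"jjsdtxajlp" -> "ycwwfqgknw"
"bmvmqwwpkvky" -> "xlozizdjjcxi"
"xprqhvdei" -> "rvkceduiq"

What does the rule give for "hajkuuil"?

In each case the input is transformed by: move the last 2 characters to the front (rotate right by 2), then shift every letter 13 places forward in the alphabet (wrapping around) — i.e. ROT13.
For "hajkuuil", step one produces "ilhajkuu"; step two turns that into "vyunwxhh".

vyunwxhh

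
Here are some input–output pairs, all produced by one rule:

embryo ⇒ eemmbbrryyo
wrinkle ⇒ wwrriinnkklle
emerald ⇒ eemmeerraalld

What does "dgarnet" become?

What's happening: double every character, then delete the last character.
Working it through for "dgarnet": intermediate "ddggaarrnneett", final "ddggaarrnneet".

ddggaarrnneet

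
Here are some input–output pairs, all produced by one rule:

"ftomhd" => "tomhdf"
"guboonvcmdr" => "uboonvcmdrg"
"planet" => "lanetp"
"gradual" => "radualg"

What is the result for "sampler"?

amplers

The rule is to move the first character to the end.
Doing the same to "sampler": "amplers".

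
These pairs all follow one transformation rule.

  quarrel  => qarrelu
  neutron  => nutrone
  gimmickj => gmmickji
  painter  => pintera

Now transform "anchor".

Each output is the input with this applied: move the first character to the end, then swap the first and last characters.
Starting from "anchor": after the first operation, "nchora"; after the second, "achorn".

achorn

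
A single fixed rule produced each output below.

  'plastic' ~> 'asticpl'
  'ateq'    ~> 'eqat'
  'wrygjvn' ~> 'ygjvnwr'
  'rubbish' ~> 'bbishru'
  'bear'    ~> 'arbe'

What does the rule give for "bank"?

The transformation: move the first 2 characters to the end (rotate left by 2).
"bank" → "nkba".

nkba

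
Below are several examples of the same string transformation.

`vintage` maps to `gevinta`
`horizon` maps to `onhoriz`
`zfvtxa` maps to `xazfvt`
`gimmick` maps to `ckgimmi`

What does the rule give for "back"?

Looking at the pairs, the operation is to move the last 2 characters to the front (rotate right by 2).
Applying that to "back" gives "ckba".

ckba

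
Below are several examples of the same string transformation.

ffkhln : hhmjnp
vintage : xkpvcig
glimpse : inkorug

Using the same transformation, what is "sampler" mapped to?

Looking at the pairs, the operation is to shift every letter 2 places forward in the alphabet (wrapping around).
For "sampler" the result is "ucorngt".

ucorngt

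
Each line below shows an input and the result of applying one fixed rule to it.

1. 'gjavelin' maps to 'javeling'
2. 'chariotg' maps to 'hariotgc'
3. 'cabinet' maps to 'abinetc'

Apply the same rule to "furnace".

urnacef

Rule — move the first character to the end.
On "furnace" that produces "urnacef".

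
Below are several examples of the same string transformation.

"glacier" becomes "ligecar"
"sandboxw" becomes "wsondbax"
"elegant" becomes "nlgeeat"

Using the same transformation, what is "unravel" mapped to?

urnleav

The rule is to sort the characters into reverse alphabetical order, then move the first character to the end.
"unravel" → "vurnlea" → "urnleav".
(Check on "glacier": → "rligeca" → "ligecar" ✓)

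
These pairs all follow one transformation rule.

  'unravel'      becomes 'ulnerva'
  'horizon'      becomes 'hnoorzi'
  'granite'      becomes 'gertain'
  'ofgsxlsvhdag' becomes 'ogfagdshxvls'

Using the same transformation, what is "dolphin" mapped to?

The transformation: take characters alternately from the front and the back (1st, last, 2nd, 2nd-last, ...).
"dolphin" → "dnoilhp".

dnoilhp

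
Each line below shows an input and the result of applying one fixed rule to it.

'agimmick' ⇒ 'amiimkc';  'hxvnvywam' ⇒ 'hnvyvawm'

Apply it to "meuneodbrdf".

mnuoebddrf

The transformation: swap each adjacent pair of characters (1↔2, 3↔4, ...), then delete the first character.
Applying both steps to "meuneodbrdf": "emnuoebddrf", then "mnuoebddrf".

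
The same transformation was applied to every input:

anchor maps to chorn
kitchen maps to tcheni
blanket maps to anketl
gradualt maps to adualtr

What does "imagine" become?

In each case the input is transformed by: delete the first character, then move the first character to the end.
On "imagine": the first step gives "magine", and the second then gives "aginem".

aginem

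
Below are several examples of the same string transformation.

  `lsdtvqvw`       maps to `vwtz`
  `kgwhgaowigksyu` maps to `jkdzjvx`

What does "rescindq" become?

The transformation: shift every letter 3 places forward in the alphabet (wrapping around), then keep every other character starting from the second (positions 2nd, 4th, 6th, ...).
Working it through for "rescindq": intermediate "uhvflqgt", final "hfqt".

hfqt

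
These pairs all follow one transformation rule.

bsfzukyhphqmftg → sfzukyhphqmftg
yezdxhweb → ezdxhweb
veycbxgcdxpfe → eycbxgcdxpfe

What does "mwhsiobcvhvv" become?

Each output is the input with this applied: delete the first character.
Doing the same to "mwhsiobcvhvv": "whsiobcvhvv".

whsiobcvhvv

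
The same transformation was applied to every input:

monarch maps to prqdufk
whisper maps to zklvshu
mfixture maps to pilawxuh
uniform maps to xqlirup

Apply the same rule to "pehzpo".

Looking at the pairs, the operation is to shift every letter 3 places forward in the alphabet (wrapping around).
"pehzpo" → "shkcsr".

shkcsr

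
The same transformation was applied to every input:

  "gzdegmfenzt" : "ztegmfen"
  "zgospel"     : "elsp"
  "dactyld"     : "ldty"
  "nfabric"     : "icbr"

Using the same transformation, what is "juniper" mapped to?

What's happening: delete the first 3 characters, then move the last 2 characters to the front (rotate right by 2).
"juniper" → "iper" → "erip".

erip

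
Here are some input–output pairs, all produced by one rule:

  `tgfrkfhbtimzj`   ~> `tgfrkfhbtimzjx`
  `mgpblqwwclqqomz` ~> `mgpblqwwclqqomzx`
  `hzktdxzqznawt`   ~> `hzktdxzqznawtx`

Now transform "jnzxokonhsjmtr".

In each case the input is transformed by: append "x".
Applying that to "jnzxokonhsjmtr" gives "jnzxokonhsjmtrx".

jnzxokonhsjmtrx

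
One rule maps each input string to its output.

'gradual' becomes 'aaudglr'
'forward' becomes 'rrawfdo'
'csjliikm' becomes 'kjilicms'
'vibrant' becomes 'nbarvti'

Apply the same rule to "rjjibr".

bjirrj

Each output is the input with this applied: take characters alternately from the front and the back (1st, last, 2nd, 2nd-last, ...), then move the first 3 characters to the end (rotate left by 3).
Applying both steps to "rjjibr": "rrjbji", then "bjirrj".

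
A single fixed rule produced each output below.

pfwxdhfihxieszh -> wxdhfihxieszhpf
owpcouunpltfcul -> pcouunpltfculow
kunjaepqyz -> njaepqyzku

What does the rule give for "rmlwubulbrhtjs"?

Rule — move the first 2 characters to the end (rotate left by 2).
Doing the same to "rmlwubulbrhtjs": "lwubulbrhtjsrm".

lwubulbrhtjsrm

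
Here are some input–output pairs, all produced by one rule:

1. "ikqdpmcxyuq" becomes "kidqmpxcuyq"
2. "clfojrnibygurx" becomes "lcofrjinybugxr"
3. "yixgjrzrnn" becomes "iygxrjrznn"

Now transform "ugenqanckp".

In each case the input is transformed by: swap each adjacent pair of characters (1↔2, 3↔4, ...).
So "ugenqanckp" becomes "guneaqcnpk".

guneaqcnpk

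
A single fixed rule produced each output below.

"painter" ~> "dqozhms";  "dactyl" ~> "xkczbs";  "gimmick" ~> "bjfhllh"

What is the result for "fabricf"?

Each output is the input with this applied: move the last 2 characters to the front (rotate right by 2), then shift every letter 1 place backward in the alphabet (wrapping around).
Working it through for "fabricf": intermediate "cffabri", final "beezaqh".

beezaqh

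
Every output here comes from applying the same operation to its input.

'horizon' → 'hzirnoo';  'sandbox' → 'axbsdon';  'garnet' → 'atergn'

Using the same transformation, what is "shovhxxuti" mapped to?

hxhxivoust

Rule — sort the characters into alphabetical order, then take characters alternately from the front and the back (1st, last, 2nd, 2nd-last, ...).
Applying both steps to "shovhxxuti": "hhiostuvxx", then "hxhxivoust".
(Check on "horizon": → "hinoorz" → "hzirnoo" ✓)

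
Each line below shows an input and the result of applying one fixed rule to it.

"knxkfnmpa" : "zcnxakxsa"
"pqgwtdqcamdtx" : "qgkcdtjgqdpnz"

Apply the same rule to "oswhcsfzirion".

The transformation: shift every letter 13 places forward in the alphabet (wrapping around) — i.e. ROT13, then move the last 3 characters to the front (rotate right by 3).
"oswhcsfzirion" → "bfjupfsmvevba" → "vbabfjupfsmve".

vbabfjupfsmve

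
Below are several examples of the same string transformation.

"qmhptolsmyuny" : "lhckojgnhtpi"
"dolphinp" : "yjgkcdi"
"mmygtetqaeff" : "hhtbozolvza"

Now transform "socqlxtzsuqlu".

njxlgsounplg

The pattern: delete the last character, then shift every letter 5 places backward in the alphabet (wrapping around).
"socqlxtzsuqlu" → "socqlxtzsuql" → "njxlgsounplg".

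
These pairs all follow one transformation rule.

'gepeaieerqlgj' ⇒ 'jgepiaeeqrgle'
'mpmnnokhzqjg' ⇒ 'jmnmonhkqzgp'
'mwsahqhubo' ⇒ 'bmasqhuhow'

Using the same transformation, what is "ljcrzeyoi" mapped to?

ilrcezoyj

The transformation: swap each adjacent pair of characters (1↔2, 3↔4, ...), then swap the first and last characters.
Applying both steps to "ljcrzeyoi": "jlrcezoyi", then "ilrcezoyj".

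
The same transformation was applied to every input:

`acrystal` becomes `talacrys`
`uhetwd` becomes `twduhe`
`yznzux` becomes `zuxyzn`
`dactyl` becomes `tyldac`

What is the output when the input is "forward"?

In each case the input is transformed by: move the last 3 characters to the front (rotate right by 3).
Doing the same to "forward": "ardforw".

ardforw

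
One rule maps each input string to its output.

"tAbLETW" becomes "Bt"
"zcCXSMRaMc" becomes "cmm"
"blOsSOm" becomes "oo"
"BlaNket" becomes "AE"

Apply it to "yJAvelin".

Rule — flip the case of every letter, then keep one character in every 3, starting at position 3 (positions 3rd, 6th, 9th, ...).
For "yJAvelin" the result is "aL".
(Check on "BlaNket": → "bLAnKET" → "AE" ✓)

aL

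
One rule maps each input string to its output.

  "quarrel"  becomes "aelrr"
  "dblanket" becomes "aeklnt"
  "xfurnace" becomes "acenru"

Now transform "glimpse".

The rule is to delete the first 2 characters, then sort the characters into alphabetical order.
On "glimpse": the first step gives "impse", and the second then gives "eimps".

eimps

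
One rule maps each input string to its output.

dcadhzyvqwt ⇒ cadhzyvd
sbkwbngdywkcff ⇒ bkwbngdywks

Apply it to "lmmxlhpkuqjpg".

In each case the input is transformed by: delete the last 3 characters, then move the first character to the end.
Applying that to "lmmxlhpkuqjpg" gives "mmxlhpkuql".

mmxlhpkuql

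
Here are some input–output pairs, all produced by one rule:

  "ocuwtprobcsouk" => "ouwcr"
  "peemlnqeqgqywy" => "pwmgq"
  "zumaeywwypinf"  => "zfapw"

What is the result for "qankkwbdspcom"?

Rule — keep one character in every 3, starting at position 1 (positions 1st, 4th, 7th, ...), then take characters alternately from the front and the back (1st, last, 2nd, 2nd-last, ...).
So "qankkwbdspcom" becomes "qmkpb".

qmkpb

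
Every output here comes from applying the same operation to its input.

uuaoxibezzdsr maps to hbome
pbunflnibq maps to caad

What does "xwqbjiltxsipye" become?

Each output is the input with this applied: shift every letter 13 places forward in the alphabet (wrapping around) — i.e. ROT13, then keep one character in every 3, starting at position 1 (positions 1st, 4th, 7th, ...).
Starting from "xwqbjiltxsipye": after the first operation, "kjdowvygkfvclr"; after the second, "koyfl".

koyfl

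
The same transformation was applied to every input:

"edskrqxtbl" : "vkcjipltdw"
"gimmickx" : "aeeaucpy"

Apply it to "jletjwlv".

dwlbodnb

The pattern: move the first character to the end, then shift every letter 8 places backward in the alphabet (wrapping around).
For "jletjwlv" the result is "dwlbodnb".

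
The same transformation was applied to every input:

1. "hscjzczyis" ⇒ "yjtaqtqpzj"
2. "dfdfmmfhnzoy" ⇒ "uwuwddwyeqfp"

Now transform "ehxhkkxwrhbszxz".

The transformation: shift every letter 9 places backward in the alphabet (wrapping around).
Applying that to "ehxhkkxwrhbszxz" gives "vyoybboniysjqoq".

vyoybboniysjqoq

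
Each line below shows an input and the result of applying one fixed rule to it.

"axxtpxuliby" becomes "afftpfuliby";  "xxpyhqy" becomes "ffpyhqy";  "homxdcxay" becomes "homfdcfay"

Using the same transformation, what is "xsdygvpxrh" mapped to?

The rule is to replace every "x" with "f".
So "xsdygvpxrh" becomes "fsdygvpfrh".

fsdygvpfrh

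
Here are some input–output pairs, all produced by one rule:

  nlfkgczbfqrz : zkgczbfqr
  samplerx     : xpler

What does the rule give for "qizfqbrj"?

The pattern: delete the first 3 characters, then move the last character to the front.
Starting from "qizfqbrj": after the first operation, "fqbrj"; after the second, "jfqbr".

jfqbr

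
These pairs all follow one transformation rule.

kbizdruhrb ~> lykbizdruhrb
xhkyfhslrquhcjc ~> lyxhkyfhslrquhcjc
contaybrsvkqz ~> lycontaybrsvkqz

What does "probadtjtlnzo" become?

lyprobadtjtlnzo

In each case the input is transformed by: prepend "ly".
On "probadtjtlnzo" that produces "lyprobadtjtlnzo".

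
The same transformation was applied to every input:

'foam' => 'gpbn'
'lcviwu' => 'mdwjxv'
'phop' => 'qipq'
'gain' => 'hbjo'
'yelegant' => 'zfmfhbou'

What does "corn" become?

Looking at the pairs, the operation is to shift every letter 1 place forward in the alphabet (wrapping around).
Applying that to "corn" gives "dpso".

dpso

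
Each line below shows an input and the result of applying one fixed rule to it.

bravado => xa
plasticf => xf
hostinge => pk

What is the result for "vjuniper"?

Rule — keep one character in every 3, starting at position 3 (positions 3rd, 6th, 9th, ...), then shift every letter 3 places backward in the alphabet (wrapping around).
Applying both steps to "vjuniper": "up", then "rm".

rm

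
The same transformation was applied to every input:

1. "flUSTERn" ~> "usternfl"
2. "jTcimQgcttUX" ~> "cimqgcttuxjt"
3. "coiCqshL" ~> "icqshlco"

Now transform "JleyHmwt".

eyhmwtjl

The pattern: move the first 2 characters to the end (rotate left by 2), then convert every letter to lowercase.
Applying both steps to "JleyHmwt": "eyHmwtJl", then "eyhmwtjl".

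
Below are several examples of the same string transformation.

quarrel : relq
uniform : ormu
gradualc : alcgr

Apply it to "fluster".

terf

Looking at the pairs, the operation is to move the last 3 characters to the front (rotate right by 3), then delete the last 3 characters.
Applying both steps to "fluster": "terflus", then "terf".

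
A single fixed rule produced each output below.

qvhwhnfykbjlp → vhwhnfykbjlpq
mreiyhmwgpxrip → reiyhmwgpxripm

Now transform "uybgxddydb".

ybgxddydbu

Each output is the input with this applied: move the first character to the end.
Applying that to "uybgxddydb" gives "ybgxddydbu".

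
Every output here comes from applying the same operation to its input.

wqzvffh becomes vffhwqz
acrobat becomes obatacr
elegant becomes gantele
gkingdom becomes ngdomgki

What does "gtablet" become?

What's happening: move the first 3 characters to the end (rotate left by 3).
On "gtablet" that produces "bletgta".

bletgta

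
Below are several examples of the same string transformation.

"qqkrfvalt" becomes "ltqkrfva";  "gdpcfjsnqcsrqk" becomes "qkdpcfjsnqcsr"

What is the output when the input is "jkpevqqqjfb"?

fbkpevqqqj

Looking at the pairs, the operation is to delete the first character, then move the last 2 characters to the front (rotate right by 2).
Doing the same to "jkpevqqqjfb": "fbkpevqqqj".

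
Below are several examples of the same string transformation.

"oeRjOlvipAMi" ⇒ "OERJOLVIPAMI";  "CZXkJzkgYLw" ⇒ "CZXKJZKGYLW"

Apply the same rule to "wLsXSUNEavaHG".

WLSXSUNEAVAHG

Looking at the pairs, the operation is to convert every letter to uppercase.
"wLsXSUNEavaHG" → "WLSXSUNEAVAHG".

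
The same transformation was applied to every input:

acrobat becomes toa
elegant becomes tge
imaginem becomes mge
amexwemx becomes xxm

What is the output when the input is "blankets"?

snt

In each case the input is transformed by: swap the first and last characters, then keep one character in every 3, starting at position 1 (positions 1st, 4th, 7th, ...).
Applying both steps to "blankets": "slanketb", then "snt".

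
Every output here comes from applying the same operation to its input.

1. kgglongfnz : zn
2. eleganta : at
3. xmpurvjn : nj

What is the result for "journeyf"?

fy

In each case the input is transformed by: swap each adjacent pair of characters (1↔2, 3↔4, ...), then keep only the last 2 characters.
Working it through for "journeyf": intermediate "ojruenfy", final "fy".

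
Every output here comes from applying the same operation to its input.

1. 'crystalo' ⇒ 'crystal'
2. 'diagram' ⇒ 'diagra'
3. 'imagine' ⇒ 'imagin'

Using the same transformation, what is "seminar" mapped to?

semina

The pattern: delete the last character.
On "seminar" that produces "semina".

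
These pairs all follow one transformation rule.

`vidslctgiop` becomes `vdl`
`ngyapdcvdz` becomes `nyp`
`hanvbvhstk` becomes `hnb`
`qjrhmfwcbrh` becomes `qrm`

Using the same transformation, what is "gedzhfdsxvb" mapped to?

gdh

The rule is to keep every other character starting from the first (positions 1st, 3rd, 5th, ...), then keep only the first 3 characters.
Starting from "gedzhfdsxvb": after the first operation, "gdhdxb"; after the second, "gdh".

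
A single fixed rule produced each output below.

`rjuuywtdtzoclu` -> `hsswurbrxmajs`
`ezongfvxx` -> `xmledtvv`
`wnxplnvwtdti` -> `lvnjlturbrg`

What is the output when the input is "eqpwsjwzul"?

onuqhuxsj

Each output is the input with this applied: shift every letter 2 places backward in the alphabet (wrapping around), then delete the first character.
Starting from "eqpwsjwzul": after the first operation, "conuqhuxsj"; after the second, "onuqhuxsj".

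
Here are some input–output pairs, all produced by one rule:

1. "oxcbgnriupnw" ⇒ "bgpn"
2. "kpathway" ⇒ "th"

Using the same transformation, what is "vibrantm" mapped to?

ra

The rule is to swap each adjacent pair of characters (1↔2, 3↔4, ...), then keep one character in every 3, starting at position 3 (positions 3rd, 6th, 9th, ...).
Applying that to "vibrantm" gives "ra".
(Check on "oxcbgnriupnw": → "xobcngirpuwn" → "bgpn" ✓)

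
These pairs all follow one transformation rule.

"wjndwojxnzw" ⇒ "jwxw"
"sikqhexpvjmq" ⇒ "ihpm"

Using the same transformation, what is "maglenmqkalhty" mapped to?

Each output is the input with this applied: keep one character in every 3, starting at position 2 (positions 2nd, 5th, 8th, ...).
"maglenmqkalhty" → "aeqly".

aeqly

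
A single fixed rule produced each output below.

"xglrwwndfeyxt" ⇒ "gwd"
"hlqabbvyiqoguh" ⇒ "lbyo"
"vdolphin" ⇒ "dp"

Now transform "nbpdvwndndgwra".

Rule — keep one character in every 3, starting at position 2 (positions 2nd, 5th, 8th, ...), then delete the last character.
Starting from "nbpdvwndndgwra": after the first operation, "bvdga"; after the second, "bvdg".
(Check on "vdolphin": → "dpn" → "dp" ✓)

bvdg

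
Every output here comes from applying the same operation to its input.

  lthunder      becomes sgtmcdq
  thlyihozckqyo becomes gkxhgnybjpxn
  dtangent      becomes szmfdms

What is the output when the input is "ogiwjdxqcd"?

fhvicwpbc

The pattern: shift every letter 1 place backward in the alphabet (wrapping around), then delete the first character.
Starting from "ogiwjdxqcd": after the first operation, "nfhvicwpbc"; after the second, "fhvicwpbc".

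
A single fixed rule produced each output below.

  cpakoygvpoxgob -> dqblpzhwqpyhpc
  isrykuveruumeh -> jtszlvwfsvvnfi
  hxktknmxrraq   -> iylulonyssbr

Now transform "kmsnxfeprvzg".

lntoygfqswah

Each output is the input with this applied: shift every letter 1 place forward in the alphabet (wrapping around).
So "kmsnxfeprvzg" becomes "lntoygfqswah".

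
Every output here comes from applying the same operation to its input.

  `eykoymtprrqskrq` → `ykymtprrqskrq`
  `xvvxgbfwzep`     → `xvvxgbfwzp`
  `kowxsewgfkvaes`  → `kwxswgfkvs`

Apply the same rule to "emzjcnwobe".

mzjcnwb

The pattern: remove every vowel.
For "emzjcnwobe" the result is "mzjcnwb".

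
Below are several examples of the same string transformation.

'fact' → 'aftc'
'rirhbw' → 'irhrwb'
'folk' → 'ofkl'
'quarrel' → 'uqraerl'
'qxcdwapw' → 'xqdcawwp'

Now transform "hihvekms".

ihvhkesm

What's happening: swap each adjacent pair of characters (1↔2, 3↔4, ...).
Applying that to "hihvekms" gives "ihvhkesm".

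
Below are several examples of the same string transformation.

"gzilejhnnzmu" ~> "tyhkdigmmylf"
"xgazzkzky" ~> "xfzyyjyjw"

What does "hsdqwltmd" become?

crcpvkslg

The pattern: swap the first and last characters, then shift every letter 1 place backward in the alphabet (wrapping around).
For "hsdqwltmd" the result is "crcpvkslg".
(Check on "xgazzkzky": → "ygazzkzkx" → "xfzyyjyjw" ✓)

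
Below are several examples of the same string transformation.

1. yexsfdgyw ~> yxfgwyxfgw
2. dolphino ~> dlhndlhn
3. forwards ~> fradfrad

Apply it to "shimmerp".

Looking at the pairs, the operation is to keep every other character starting from the first (positions 1st, 3rd, 5th, ...), then write the whole string twice.
So "shimmerp" becomes "simrsimr".

simrsimr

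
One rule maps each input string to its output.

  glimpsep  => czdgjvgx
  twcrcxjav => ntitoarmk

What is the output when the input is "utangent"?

krexvekl

The transformation: move the first character to the end, then shift every letter 9 places backward in the alphabet (wrapping around).
Applying both steps to "utangent": "tangentu", then "krexvekl".
(Check on "glimpsep": → "limpsepg" → "czdgjvgx" ✓)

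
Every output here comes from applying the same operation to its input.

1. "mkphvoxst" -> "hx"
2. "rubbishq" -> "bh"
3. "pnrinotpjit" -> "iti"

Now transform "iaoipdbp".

Looking at the pairs, the operation is to delete the first character, then keep one character in every 3, starting at position 3 (positions 3rd, 6th, 9th, ...).
Working it through for "iaoipdbp": intermediate "aoipdbp", final "ib".

ib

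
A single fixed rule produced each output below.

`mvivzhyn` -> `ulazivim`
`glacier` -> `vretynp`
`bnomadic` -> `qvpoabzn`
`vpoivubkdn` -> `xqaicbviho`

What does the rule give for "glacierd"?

reqtynpv

Looking at the pairs, the operation is to move the last 3 characters to the front (rotate right by 3), then shift every letter 13 places forward in the alphabet (wrapping around) — i.e. ROT13.
Starting from "glacierd": after the first operation, "erdglaci"; after the second, "reqtynpv".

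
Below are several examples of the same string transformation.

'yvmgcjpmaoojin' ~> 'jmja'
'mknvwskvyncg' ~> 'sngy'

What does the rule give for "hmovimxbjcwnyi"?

monj

The pattern: keep one character in every 3, starting at position 3 (positions 3rd, 6th, 9th, ...), then swap each adjacent pair of characters (1↔2, 3↔4, ...).
Working it through for "hmovimxbjcwnyi": intermediate "omjn", final "monj".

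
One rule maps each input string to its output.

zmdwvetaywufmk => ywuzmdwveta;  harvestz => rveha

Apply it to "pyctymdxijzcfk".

ijzpyctymdx

Rule — delete the last 3 characters, then move the last 3 characters to the front (rotate right by 3).
Doing the same to "pyctymdxijzcfk": "ijzpyctymdx".
(Check on "harvestz": → "harve" → "rveha" ✓)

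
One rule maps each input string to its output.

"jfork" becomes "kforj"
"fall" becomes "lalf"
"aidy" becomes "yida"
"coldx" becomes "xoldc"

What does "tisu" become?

uist

The pattern: swap the first and last characters.
For "tisu" the result is "uist".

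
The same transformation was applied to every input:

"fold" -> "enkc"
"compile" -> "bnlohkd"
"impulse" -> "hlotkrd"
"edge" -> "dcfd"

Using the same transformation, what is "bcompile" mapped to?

abnlohkd

Looking at the pairs, the operation is to shift every letter 1 place backward in the alphabet (wrapping around).
So "bcompile" becomes "abnlohkd".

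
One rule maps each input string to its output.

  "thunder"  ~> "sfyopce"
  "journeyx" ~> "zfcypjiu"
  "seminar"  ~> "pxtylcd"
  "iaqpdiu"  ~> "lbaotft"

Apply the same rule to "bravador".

clglozcm

In each case the input is transformed by: shift every letter 11 places forward in the alphabet (wrapping around), then move the first character to the end.
For "bravador", step one produces "mclglozc"; step two turns that into "clglozcm".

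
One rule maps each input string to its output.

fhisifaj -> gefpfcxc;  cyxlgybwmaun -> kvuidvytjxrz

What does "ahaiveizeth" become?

Each output is the input with this applied: swap the first and last characters, then shift every letter 3 places backward in the alphabet (wrapping around).
Working it through for "ahaiveizeth": intermediate "hhaiveizeta", final "eexfsbfwbqx".

eexfsbfwbqx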